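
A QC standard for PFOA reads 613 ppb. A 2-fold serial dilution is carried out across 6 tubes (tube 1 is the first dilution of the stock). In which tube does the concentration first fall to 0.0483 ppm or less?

tube 4

Tube n has concentration 613 ppb / 2ⁿ.
Need 2ⁿ ≥ 613 ppb / 0.0483 ppm = 12.7, so n ≥ 3.67.
First such tube: n = 4.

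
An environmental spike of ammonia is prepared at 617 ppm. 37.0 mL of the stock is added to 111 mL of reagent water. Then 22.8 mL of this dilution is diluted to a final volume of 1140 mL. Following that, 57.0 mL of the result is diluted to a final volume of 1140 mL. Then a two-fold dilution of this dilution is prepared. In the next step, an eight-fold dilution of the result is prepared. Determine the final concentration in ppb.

Overall dilution factor = 4 × 50 × 20 × 2 × 8 = 6.40 × 10⁴.
617 ppm / 6.40 × 10⁴ = 9.64 × 10⁻³ ppm = 9.64 ppb.

9.64 ppb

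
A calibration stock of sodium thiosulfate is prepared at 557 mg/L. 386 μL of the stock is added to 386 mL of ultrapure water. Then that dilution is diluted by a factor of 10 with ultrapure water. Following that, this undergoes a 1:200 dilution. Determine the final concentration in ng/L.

Overall dilution factor = 1001 × 10 × 200 = 2.00 × 10⁶.
557 mg/L / 2.00 × 10⁶ = 2.78 × 10⁻⁴ mg/L = 278 ng/L.

278 ng/L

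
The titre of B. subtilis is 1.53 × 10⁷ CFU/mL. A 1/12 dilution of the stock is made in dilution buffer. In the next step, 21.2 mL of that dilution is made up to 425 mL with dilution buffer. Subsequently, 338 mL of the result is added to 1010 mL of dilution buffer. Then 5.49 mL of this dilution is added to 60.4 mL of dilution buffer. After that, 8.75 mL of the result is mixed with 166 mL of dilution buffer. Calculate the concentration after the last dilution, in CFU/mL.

66.5 CFU/mL

Overall dilution factor = 12 × 20.05 × 3.988 × 12.00 × 19.97 = 2.30 × 10⁵.
1.53 × 10⁷ CFU/mL / 2.30 × 10⁵ = 66.5 CFU/mL.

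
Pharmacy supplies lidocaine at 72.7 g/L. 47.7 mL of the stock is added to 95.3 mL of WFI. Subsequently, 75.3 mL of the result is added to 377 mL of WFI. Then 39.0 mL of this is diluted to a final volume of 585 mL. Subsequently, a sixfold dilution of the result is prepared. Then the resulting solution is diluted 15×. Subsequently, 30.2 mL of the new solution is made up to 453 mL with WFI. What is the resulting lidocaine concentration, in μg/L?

Overall dilution factor = 2.998 × 6.007 × 15 × 6 × 15 × 15 = 3.65 × 10⁵.
72.7 g/L / 3.65 × 10⁵ = 1.99 × 10⁻⁴ g/L = 199 μg/L.

199 μg/L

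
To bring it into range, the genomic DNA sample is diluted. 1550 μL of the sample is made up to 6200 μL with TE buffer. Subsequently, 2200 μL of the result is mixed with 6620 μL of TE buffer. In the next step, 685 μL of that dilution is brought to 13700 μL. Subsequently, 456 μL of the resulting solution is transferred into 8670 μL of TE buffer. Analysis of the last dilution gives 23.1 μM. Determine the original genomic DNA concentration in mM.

148 mM

Overall dilution factor = 4 × 4.009 × 20 × 20.01 = 6419.
Original = 23.1 μM × 6419 = 1.48 × 10⁵ μM = 148 mM.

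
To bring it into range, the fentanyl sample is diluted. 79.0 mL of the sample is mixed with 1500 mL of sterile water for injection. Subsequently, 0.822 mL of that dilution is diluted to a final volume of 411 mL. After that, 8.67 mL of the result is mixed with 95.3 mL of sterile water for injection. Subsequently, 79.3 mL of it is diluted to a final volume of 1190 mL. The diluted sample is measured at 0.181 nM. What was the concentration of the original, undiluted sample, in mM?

Overall dilution factor = 19.99 × 500 × 11.99 × 15.01 = 1.80 × 10⁶.
Original = 0.181 nM × 1.80 × 10⁶ = 3.26 × 10⁵ nM = 0.326 mM.

0.326 mM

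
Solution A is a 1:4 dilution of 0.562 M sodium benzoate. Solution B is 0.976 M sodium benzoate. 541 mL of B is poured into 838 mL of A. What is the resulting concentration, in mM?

468 mM

C_A = 0.562 M / 4 = 0.141 M.
C_mix = (C_A·V_A + C_B·V_B)/(V_A + V_B) = (0.141×838 + 0.976×541) / 1379 = 0.468 M = 468 mM.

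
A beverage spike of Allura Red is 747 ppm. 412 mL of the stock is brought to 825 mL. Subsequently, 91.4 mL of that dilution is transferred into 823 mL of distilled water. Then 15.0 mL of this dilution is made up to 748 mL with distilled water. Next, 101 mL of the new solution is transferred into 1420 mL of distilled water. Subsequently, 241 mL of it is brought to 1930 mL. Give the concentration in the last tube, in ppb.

Overall dilution factor = 2.002 × 10.00 × 49.87 × 15.06 × 8.008 = 1.20 × 10⁵.
747 ppm / 1.20 × 10⁵ = 6.20 × 10⁻³ ppm = 6.20 ppb.

6.20 ppb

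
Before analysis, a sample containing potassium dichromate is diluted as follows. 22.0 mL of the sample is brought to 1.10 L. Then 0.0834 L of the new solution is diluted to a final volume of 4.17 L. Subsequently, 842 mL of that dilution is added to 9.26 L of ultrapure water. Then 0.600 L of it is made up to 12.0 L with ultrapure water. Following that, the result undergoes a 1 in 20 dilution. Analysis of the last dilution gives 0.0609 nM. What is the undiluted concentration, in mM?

Overall dilution factor = 50 × 50 × 12.00 × 20 × 20 = 1.20 × 10⁷.
Original = 0.0609 nM × 1.20 × 10⁷ = 7.31 × 10⁵ nM = 0.731 mM.

0.731 mM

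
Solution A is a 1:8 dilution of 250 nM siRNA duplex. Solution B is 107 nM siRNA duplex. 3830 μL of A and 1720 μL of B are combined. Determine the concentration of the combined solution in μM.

0.0547 μM

C_A = 250 nM / 8 = 31.3 nM.
C_mix = (C_A·V_A + C_B·V_B)/(V_A + V_B) = (31.3×3830 + 107×1720) / 5550 = 54.7 nM = 0.0547 μM.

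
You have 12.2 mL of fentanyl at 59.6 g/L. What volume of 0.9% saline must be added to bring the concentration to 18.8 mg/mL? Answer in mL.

18.8 mg/mL = 18.8 g/L.
V₂ = C₁V₁/C₂ = 59.6 × 12.2 / 18.8 = 38.7 mL.
Diluent to add = V₂ − V₁ = 38.7 − 12.2 = 26.5 mL.

26.5 mL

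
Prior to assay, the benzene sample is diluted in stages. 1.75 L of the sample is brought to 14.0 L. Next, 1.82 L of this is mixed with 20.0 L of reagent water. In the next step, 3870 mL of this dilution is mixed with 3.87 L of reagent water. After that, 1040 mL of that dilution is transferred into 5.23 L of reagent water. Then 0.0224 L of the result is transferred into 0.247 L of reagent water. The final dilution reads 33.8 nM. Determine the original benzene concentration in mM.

Overall dilution factor = 8 × 11.99 × 2 × 6.029 × 12.03 = 1.39 × 10⁴.
Original = 33.8 nM × 1.39 × 10⁴ = 4.70 × 10⁵ nM = 0.470 mM.

0.470 mM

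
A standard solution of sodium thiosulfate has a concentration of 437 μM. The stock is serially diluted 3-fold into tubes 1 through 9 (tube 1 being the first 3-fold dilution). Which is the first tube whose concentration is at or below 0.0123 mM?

tube 4

Tube n has concentration 437 μM / 3ⁿ.
Need 3ⁿ ≥ 437 μM / 0.0123 mM = 35.5, so n ≥ 3.25.
First such tube: n = 4.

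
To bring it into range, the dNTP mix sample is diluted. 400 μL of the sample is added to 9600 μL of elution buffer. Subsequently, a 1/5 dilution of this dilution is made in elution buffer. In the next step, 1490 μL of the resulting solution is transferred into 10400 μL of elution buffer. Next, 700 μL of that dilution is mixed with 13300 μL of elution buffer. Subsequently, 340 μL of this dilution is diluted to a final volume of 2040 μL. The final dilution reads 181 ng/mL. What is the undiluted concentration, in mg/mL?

Overall dilution factor = 25 × 5 × 7.980 × 20 × 6 = 1.20 × 10⁵.
Original = 181 ng/mL × 1.20 × 10⁵ = 2.17 × 10⁷ ng/mL = 21.7 mg/mL.

21.7 mg/mL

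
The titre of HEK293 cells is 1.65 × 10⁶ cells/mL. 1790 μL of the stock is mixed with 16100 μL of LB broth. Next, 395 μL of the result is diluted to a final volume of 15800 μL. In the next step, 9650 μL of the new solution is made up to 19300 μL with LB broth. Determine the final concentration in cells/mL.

2060 cells/mL

Overall dilution factor = 9.994 × 40 × 2 = 800.
1.65 × 10⁶ cells/mL / 800 = 2060 cells/mL.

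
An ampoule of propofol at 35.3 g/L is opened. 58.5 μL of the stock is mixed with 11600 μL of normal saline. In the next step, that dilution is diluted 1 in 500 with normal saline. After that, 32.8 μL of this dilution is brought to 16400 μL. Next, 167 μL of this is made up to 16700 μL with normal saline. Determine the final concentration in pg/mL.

Overall dilution factor = 199.3 × 500 × 500 × 100 = 4.98 × 10⁹.
35.3 g/L / 4.98 × 10⁹ = 7.09 × 10⁻⁹ g/L = 7.09 pg/mL.

7.09 pg/mL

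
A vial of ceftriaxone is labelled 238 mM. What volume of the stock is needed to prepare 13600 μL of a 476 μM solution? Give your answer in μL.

476 μM = 0.476 mM.
V₁ = C₂V₂/C₁ = 0.476 × 13600 / 238 = 27.2 μL.

27.2 μL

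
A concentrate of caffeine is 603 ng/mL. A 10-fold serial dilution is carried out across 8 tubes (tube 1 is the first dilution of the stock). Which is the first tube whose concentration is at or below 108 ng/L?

Tube n has concentration 603 ng/mL / 10ⁿ.
Need 10ⁿ ≥ 603 ng/mL / 108 ng/L = 5583, so n ≥ 3.75.
First such tube: n = 4.

tube 4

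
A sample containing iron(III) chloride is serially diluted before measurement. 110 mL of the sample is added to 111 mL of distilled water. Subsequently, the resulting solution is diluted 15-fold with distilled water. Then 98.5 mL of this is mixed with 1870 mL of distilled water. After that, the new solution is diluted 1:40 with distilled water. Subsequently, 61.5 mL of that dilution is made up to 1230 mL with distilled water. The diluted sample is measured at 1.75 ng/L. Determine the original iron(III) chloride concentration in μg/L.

Overall dilution factor = 2.009 × 15 × 19.98 × 40 × 20 = 4.82 × 10⁵.
Original = 1.75 ng/L × 4.82 × 10⁵ = 8.43 × 10⁵ ng/L = 843 μg/L.

843 μg/L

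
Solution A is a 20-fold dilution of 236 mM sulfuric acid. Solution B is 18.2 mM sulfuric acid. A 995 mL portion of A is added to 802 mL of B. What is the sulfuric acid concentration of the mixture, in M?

0.0147 M

C_A = 236 mM / 20 = 11.8 mM.
C_mix = (C_A·V_A + C_B·V_B)/(V_A + V_B) = (11.8×995 + 18.2×802) / 1797 = 14.7 mM = 0.0147 M.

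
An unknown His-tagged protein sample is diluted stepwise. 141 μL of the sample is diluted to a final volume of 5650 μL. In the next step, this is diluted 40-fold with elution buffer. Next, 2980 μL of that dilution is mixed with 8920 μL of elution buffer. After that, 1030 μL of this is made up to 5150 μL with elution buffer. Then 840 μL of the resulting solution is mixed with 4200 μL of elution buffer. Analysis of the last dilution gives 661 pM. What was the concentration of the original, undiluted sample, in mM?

0.127 mM

Overall dilution factor = 40.07 × 40 × 3.993 × 5 × 6 = 1.92 × 10⁵.
Original = 661 pM × 1.92 × 10⁵ = 1.27 × 10⁸ pM = 0.127 mM.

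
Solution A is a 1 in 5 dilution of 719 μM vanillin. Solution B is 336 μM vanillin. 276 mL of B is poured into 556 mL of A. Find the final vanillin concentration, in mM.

C_A = 719 μM / 5 = 144 μM.
C_mix = (C_A·V_A + C_B·V_B)/(V_A + V_B) = (144×556 + 336×276) / 832.0 = 208 μM = 0.208 mM.

0.208 mM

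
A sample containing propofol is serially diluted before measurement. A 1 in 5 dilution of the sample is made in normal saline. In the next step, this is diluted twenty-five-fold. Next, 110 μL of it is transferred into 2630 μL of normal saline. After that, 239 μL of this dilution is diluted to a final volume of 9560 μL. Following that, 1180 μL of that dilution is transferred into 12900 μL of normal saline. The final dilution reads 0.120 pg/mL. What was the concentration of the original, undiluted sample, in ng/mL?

Overall dilution factor = 5 × 25 × 24.91 × 40 × 11.93 = 1.49 × 10⁶.
Original = 0.120 pg/mL × 1.49 × 10⁶ = 1.78 × 10⁵ pg/mL = 178 ng/mL.

178 ng/mL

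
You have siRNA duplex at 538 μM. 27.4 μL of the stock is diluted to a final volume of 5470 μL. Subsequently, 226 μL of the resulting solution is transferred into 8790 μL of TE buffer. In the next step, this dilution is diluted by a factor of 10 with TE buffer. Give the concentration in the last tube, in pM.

6760 pM

Overall dilution factor = 199.6 × 39.89 × 10 = 7.96 × 10⁴.
538 μM / 7.96 × 10⁴ = 6.76 × 10⁻³ μM = 6760 pM.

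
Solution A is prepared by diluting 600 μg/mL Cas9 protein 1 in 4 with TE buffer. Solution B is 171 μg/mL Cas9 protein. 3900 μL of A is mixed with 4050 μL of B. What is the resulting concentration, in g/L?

0.161 g/L

C_A = 600 μg/mL / 4 = 150 μg/mL.
C_mix = (C_A·V_A + C_B·V_B)/(V_A + V_B) = (150×3900 + 171×4050) / 7950 = 161 μg/mL = 0.161 g/L.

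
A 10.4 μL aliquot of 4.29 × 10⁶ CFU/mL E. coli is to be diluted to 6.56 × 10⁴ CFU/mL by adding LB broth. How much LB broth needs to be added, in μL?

V₂ = C₁V₁/C₂ = 4.29 × 10⁶ × 10.4 / 6.56 × 10⁴ = 680 μL.
Diluent to add = V₂ − V₁ = 680 − 10.4 = 670 μL.

670 μL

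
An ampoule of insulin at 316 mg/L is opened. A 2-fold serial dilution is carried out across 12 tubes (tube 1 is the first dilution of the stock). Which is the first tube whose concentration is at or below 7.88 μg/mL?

tube 6

Tube n has concentration 316 mg/L / 2ⁿ.
Need 2ⁿ ≥ 316 mg/L / 7.88 μg/mL = 40.1, so n ≥ 5.33.
First such tube: n = 6.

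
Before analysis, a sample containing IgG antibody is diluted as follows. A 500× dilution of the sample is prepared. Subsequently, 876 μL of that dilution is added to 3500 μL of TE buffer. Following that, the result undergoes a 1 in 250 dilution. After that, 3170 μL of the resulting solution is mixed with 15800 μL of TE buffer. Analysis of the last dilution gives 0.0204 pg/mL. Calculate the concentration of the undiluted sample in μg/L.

Overall dilution factor = 500 × 4.995 × 250 × 5.984 = 3.74 × 10⁶.
Original = 0.0204 pg/mL × 3.74 × 10⁶ = 7.62 × 10⁴ pg/mL = 76.2 μg/L.

76.2 μg/L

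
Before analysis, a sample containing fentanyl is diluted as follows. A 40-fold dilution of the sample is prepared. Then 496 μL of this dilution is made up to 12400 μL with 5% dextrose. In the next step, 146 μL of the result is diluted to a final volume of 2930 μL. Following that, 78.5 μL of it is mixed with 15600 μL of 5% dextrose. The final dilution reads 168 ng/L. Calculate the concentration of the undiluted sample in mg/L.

673 mg/L

Overall dilution factor = 40 × 25 × 20.07 × 199.7 = 4.01 × 10⁶.
Original = 168 ng/L × 4.01 × 10⁶ = 6.73 × 10⁸ ng/L = 673 mg/L.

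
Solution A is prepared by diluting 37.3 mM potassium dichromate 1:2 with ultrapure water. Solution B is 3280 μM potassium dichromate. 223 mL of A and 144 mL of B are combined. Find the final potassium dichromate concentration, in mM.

12.6 mM

C_A = 37.3 mM / 2 = 18.6 mM.
C_B = 3280 μM = 3.28 mM.
C_mix = (C_A·V_A + C_B·V_B)/(V_A + V_B) = (18.6×223 + 3.28×144) / 367.0 = 12.6 mM.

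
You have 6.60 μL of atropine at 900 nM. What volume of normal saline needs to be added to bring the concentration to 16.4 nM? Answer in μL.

V₂ = C₁V₁/C₂ = 900 × 6.60 / 16.4 = 362 μL.
Diluent to add = V₂ − V₁ = 362 − 6.60 = 356 μL.

356 μL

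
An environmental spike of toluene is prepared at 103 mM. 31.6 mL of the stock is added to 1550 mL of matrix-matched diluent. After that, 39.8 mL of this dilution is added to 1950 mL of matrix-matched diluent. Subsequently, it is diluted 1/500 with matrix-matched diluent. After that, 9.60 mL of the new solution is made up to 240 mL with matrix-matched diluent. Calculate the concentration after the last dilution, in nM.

3.29 nM

Overall dilution factor = 50.05 × 49.99 × 500 × 25 = 3.13 × 10⁷.
103 mM / 3.13 × 10⁷ = 3.29 × 10⁻⁶ mM = 3.29 nM.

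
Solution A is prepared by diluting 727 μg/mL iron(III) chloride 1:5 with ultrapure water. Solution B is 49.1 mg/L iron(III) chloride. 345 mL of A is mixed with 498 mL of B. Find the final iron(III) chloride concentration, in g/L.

0.0885 g/L

C_A = 727 μg/mL / 5 = 145 μg/mL.
C_B = 49.1 mg/L = 49.1 μg/mL.
C_mix = (C_A·V_A + C_B·V_B)/(V_A + V_B) = (145×345 + 49.1×498) / 843.0 = 88.5 μg/mL = 0.0885 g/L.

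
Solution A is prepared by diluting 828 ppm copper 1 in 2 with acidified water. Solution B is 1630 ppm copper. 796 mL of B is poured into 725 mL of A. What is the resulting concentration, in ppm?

1050 ppm

C_A = 828 ppm / 2 = 414 ppm.
C_mix = (C_A·V_A + C_B·V_B)/(V_A + V_B) = (414×725 + 1630×796) / 1521 = 1050 ppm.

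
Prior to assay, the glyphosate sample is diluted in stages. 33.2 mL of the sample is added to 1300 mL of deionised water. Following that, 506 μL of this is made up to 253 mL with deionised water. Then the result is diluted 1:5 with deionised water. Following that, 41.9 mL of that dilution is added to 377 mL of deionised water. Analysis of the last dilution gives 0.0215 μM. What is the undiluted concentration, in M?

Overall dilution factor = 40.16 × 500 × 5 × 9.998 = 1.00 × 10⁶.
Original = 0.0215 μM × 1.00 × 10⁶ = 2.16 × 10⁴ μM = 0.0216 M.

0.0216 M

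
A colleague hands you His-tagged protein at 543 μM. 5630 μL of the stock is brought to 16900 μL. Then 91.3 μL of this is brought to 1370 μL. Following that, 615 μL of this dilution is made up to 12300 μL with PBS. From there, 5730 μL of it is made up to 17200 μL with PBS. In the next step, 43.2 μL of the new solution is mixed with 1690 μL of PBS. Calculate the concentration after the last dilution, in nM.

Overall dilution factor = 3.002 × 15.01 × 20 × 3.002 × 40.12 = 1.08 × 10⁵.
543 μM / 1.08 × 10⁵ = 5.00 × 10⁻³ μM = 5.00 nM.

5.00 nM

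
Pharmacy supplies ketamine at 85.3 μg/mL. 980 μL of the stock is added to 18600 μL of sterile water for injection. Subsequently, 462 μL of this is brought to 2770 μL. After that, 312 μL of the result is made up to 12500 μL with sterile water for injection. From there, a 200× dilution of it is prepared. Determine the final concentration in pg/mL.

Overall dilution factor = 19.98 × 5.996 × 40.06 × 200 = 9.60 × 10⁵.
85.3 μg/mL / 9.60 × 10⁵ = 8.89 × 10⁻⁵ μg/mL = 88.9 pg/mL.

88.9 pg/mL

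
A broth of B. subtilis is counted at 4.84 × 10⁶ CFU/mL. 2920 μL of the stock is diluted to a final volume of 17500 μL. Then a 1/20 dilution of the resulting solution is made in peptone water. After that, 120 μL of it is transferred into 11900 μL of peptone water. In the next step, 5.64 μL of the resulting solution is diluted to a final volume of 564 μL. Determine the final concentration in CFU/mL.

4.03 CFU/mL

Overall dilution factor = 5.993 × 20 × 100.2 × 100 = 1.20 × 10⁶.
4.84 × 10⁶ CFU/mL / 1.20 × 10⁶ = 4.03 CFU/mL.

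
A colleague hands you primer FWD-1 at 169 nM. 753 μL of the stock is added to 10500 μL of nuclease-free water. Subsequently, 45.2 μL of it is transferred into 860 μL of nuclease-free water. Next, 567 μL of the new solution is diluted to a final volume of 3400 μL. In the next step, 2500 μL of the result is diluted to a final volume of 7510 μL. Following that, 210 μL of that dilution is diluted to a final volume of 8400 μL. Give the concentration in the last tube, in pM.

0.784 pM

Overall dilution factor = 14.94 × 20.03 × 5.996 × 3.004 × 40 = 2.16 × 10⁵.
169 nM / 2.16 × 10⁵ = 7.84 × 10⁻⁴ nM = 0.784 pM.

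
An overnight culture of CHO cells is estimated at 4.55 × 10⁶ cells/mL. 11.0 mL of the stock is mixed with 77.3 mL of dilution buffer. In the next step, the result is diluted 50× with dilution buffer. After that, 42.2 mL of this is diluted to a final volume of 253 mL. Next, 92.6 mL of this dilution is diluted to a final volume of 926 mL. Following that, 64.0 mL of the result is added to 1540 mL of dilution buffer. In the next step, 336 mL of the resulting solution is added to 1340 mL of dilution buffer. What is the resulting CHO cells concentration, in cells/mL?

1.51 cells/mL

Overall dilution factor = 8.027 × 50 × 5.995 × 10 × 25.06 × 4.988 = 3.01 × 10⁶.
4.55 × 10⁶ cells/mL / 3.01 × 10⁶ = 1.51 cells/mL.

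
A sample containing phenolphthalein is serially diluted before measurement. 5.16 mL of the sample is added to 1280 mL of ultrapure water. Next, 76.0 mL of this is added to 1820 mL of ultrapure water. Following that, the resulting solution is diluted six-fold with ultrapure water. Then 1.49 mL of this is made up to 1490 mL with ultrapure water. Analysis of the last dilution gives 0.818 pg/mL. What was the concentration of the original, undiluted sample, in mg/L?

Overall dilution factor = 249.1 × 24.95 × 6 × 1000 = 3.73 × 10⁷.
Original = 0.818 pg/mL × 3.73 × 10⁷ = 3.05 × 10⁷ pg/mL = 30.5 mg/L.

30.5 mg/L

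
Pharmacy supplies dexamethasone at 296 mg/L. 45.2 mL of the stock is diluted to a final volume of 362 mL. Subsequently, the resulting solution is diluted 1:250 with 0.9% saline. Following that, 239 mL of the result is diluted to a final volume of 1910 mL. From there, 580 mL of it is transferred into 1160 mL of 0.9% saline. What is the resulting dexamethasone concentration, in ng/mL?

Overall dilution factor = 8.009 × 250 × 7.992 × 3 = 4.80 × 10⁴.
296 mg/L / 4.80 × 10⁴ = 6.17 × 10⁻³ mg/L = 6.17 ng/mL.

6.17 ng/mL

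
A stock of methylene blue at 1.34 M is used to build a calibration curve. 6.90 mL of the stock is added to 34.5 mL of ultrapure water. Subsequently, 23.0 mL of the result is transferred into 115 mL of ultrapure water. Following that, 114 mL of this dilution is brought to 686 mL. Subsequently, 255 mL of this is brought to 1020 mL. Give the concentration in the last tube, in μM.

1550 μM

Overall dilution factor = 6 × 6 × 6.018 × 4 = 867.
1.34 M / 867 = 1.55 × 10⁻³ M = 1550 μM.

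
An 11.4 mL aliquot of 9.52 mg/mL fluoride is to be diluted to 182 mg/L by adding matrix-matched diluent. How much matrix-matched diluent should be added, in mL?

585 mL

182 mg/L = 0.182 mg/mL.
V₂ = C₁V₁/C₂ = 9.52 × 11.4 / 0.182 = 596 mL.
Diluent to add = V₂ − V₁ = 596 − 11.4 = 585 mL.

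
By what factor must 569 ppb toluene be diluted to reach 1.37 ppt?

Factor = C₀/C_target = 569 ppb / 1.37 ppt = 4.15 × 10⁵.

4.15 × 10⁵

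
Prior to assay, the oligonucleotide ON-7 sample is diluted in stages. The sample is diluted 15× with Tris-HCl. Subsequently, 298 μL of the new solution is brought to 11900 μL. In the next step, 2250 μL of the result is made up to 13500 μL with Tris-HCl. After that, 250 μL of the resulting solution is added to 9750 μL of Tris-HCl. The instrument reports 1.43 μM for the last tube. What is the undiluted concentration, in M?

0.206 M

Overall dilution factor = 15 × 39.93 × 6 × 40 = 1.44 × 10⁵.
Original = 1.43 μM × 1.44 × 10⁵ = 2.06 × 10⁵ μM = 0.206 M.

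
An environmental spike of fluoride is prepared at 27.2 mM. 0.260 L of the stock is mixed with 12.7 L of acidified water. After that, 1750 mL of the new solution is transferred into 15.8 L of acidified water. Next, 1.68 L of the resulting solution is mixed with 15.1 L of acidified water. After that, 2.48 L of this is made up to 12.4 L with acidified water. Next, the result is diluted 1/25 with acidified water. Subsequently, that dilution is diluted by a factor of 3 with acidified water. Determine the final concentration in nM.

14.5 nM

Overall dilution factor = 49.85 × 10.03 × 9.988 × 5 × 25 × 3 = 1.87 × 10⁶.
27.2 mM / 1.87 × 10⁶ = 1.45 × 10⁻⁵ mM = 14.5 nM.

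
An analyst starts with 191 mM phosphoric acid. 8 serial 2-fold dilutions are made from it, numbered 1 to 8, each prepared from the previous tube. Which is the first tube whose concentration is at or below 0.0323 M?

tube 3

Tube n has concentration 191 mM / 2ⁿ.
Need 2ⁿ ≥ 191 mM / 0.0323 M = 5.91, so n ≥ 2.56.
First such tube: n = 3.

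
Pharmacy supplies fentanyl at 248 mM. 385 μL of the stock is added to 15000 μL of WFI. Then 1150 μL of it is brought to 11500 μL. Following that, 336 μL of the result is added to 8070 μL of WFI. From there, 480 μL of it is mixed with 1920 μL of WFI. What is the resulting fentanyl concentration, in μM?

4.96 μM

Overall dilution factor = 39.96 × 10 × 25.02 × 5 = 5.00 × 10⁴.
248 mM / 5.00 × 10⁴ = 4.96 × 10⁻³ mM = 4.96 μM.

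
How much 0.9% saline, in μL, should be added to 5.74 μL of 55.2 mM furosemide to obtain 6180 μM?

6180 μM = 6.18 mM.
V₂ = C₁V₁/C₂ = 55.2 × 5.74 / 6.18 = 51.3 μL.
Diluent to add = V₂ − V₁ = 51.3 − 5.74 = 45.5 μL.

45.5 μL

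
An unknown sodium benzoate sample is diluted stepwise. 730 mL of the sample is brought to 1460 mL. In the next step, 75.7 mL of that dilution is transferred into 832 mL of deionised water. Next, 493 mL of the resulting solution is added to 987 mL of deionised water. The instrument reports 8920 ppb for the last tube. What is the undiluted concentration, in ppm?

642 ppm

Overall dilution factor = 2 × 11.99 × 3.002 = 72.0.
Original = 8920 ppb × 72.0 = 6.42 × 10⁵ ppb = 642 ppm.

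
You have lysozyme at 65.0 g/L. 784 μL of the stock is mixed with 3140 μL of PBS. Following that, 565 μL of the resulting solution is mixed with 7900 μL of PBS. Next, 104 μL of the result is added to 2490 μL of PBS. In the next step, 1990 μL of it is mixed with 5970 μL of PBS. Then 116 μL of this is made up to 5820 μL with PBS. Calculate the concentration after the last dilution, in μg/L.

Overall dilution factor = 5.005 × 14.98 × 24.94 × 4 × 50.17 = 3.75 × 10⁵.
65.0 g/L / 3.75 × 10⁵ = 1.73 × 10⁻⁴ g/L = 173 μg/L.

173 μg/L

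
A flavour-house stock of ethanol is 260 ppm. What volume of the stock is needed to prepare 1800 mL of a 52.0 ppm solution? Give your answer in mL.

V₁ = C₂V₂/C₁ = 52.0 × 1800 / 260 = 360 mL.

360 mL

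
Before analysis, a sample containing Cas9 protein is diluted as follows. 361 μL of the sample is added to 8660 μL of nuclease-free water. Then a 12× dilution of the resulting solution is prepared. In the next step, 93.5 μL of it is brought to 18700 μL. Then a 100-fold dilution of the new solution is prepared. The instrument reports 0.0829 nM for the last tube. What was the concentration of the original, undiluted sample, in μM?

497 μM

Overall dilution factor = 24.99 × 12 × 200 × 100 = 6.00 × 10⁶.
Original = 0.0829 nM × 6.00 × 10⁶ = 4.97 × 10⁵ nM = 497 μM.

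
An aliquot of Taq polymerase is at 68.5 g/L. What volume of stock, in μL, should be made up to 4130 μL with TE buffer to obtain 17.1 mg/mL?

17.1 mg/mL = 17.1 g/L.
V₁ = C₂V₂/C₁ = 17.1 × 4130 / 68.5 = 1031 μL.

1030 μL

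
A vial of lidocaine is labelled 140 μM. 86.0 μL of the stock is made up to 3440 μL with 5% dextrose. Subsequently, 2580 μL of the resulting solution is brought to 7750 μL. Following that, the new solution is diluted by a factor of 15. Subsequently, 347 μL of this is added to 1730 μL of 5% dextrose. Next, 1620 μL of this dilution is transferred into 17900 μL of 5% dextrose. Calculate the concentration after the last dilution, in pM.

Overall dilution factor = 40 × 3.004 × 15 × 5.986 × 12.05 = 1.30 × 10⁵.
140 μM / 1.30 × 10⁵ = 1.08 × 10⁻³ μM = 1080 pM.

1080 pM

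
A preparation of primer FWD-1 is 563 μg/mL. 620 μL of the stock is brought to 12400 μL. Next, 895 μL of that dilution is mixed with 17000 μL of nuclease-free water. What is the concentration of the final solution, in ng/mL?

Overall dilution factor = 20 × 19.99 = 400.
563 μg/mL / 400 = 1.41 μg/mL = 1410 ng/mL.

1410 ng/mL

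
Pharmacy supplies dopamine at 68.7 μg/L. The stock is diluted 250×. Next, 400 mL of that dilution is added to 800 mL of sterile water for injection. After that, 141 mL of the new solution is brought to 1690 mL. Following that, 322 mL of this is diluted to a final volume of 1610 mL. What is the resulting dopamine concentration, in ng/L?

1.53 ng/L

Overall dilution factor = 250 × 3 × 11.99 × 5 = 4.49 × 10⁴.
68.7 μg/L / 4.49 × 10⁴ = 1.53 × 10⁻³ μg/L = 1.53 ng/L.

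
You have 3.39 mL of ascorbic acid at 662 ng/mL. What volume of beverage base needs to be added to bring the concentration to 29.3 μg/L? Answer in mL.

73.2 mL

29.3 μg/L = 29.3 ng/mL.
V₂ = C₁V₁/C₂ = 662 × 3.39 / 29.3 = 76.6 mL.
Diluent to add = V₂ − V₁ = 76.6 − 3.39 = 73.2 mL.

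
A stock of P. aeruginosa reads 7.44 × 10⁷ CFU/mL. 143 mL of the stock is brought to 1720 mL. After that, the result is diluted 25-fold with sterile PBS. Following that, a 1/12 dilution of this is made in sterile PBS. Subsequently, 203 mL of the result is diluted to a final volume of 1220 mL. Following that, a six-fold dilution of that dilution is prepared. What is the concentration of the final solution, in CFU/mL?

572 CFU/mL

Overall dilution factor = 12.03 × 25 × 12 × 6.010 × 6 = 1.30 × 10⁵.
7.44 × 10⁷ CFU/mL / 1.30 × 10⁵ = 572 CFU/mL.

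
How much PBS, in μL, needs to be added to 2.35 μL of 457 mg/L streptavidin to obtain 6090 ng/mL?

6090 ng/mL = 6.09 mg/L.
V₂ = C₁V₁/C₂ = 457 × 2.35 / 6.09 = 176 μL.
Diluent to add = V₂ − V₁ = 176 − 2.35 = 174 μL.

174 μL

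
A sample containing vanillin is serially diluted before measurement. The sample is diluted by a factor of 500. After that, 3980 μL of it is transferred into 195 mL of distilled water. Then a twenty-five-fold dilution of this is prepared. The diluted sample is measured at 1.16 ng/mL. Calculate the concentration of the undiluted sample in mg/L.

725 mg/L

Overall dilution factor = 500 × 49.99 × 25 = 6.25 × 10⁵.
Original = 1.16 ng/mL × 6.25 × 10⁵ = 7.25 × 10⁵ ng/mL = 725 mg/L.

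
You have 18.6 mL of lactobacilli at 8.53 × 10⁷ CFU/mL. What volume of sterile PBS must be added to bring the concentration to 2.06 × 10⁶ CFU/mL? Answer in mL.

V₂ = C₁V₁/C₂ = 8.53 × 10⁷ × 18.6 / 2.06 × 10⁶ = 770 mL.
Diluent to add = V₂ − V₁ = 770 − 18.6 = 752 mL.

752 mL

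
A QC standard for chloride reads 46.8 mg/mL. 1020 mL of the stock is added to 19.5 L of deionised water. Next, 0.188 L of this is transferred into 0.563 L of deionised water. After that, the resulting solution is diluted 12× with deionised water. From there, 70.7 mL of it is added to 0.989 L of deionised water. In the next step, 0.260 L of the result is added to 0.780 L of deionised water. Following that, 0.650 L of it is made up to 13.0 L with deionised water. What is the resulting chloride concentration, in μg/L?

Overall dilution factor = 20.12 × 3.995 × 12 × 14.99 × 4 × 20 = 1.16 × 10⁶.
46.8 mg/mL / 1.16 × 10⁶ = 4.05 × 10⁻⁵ mg/mL = 40.5 μg/L.

40.5 μg/L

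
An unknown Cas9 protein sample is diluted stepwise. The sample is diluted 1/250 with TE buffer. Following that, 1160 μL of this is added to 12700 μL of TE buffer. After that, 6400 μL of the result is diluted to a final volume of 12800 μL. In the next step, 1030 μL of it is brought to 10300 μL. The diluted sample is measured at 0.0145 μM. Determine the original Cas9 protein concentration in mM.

0.866 mM

Overall dilution factor = 250 × 11.95 × 2 × 10 = 5.97 × 10⁴.
Original = 0.0145 μM × 5.97 × 10⁴ = 866 μM = 0.866 mM.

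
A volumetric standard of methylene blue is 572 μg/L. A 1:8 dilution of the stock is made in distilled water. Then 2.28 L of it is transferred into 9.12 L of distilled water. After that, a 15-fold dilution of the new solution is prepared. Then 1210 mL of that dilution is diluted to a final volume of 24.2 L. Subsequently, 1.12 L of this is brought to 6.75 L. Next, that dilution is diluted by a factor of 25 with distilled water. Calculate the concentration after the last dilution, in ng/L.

0.316 ng/L

Overall dilution factor = 8 × 5 × 15 × 20 × 6.027 × 25 = 1.81 × 10⁶.
572 μg/L / 1.81 × 10⁶ = 3.16 × 10⁻⁴ μg/L = 0.316 ng/L.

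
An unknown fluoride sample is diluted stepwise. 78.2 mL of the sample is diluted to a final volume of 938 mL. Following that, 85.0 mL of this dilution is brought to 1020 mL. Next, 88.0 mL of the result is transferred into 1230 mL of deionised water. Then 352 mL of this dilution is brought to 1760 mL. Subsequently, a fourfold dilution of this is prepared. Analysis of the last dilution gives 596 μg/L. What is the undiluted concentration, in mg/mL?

25.7 mg/mL

Overall dilution factor = 11.99 × 12 × 14.98 × 5 × 4 = 4.31 × 10⁴.
Original = 596 μg/L × 4.31 × 10⁴ = 2.57 × 10⁷ μg/L = 25.7 mg/mL.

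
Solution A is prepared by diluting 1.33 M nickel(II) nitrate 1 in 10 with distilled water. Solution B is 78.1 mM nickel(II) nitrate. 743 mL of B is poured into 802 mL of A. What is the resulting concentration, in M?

0.107 M

C_A = 1.33 M / 10 = 0.133 M.
C_B = 78.1 mM = 0.0781 M.
C_mix = (C_A·V_A + C_B·V_B)/(V_A + V_B) = (0.133×802 + 0.0781×743) / 1545 = 0.107 M.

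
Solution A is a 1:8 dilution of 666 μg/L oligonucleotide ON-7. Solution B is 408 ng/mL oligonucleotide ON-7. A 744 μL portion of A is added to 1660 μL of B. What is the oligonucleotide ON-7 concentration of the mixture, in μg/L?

307 μg/L

C_A = 666 μg/L / 8 = 83.2 μg/L.
C_B = 408 ng/mL = 408 μg/L.
C_mix = (C_A·V_A + C_B·V_B)/(V_A + V_B) = (83.2×744 + 408×1660) / 2404 = 307 μg/L.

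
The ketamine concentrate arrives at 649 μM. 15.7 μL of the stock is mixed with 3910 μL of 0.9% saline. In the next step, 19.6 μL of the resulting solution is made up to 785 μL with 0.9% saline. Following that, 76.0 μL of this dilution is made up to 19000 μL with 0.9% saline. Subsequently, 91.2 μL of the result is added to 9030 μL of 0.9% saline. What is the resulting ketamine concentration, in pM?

Overall dilution factor = 250.0 × 40.05 × 250 × 100.0 = 2.50 × 10⁸.
649 μM / 2.50 × 10⁸ = 2.59 × 10⁻⁶ μM = 2.59 pM.

2.59 pM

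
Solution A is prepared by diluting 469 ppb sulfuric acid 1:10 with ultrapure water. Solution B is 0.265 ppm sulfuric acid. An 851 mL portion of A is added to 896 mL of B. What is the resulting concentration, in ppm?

C_A = 469 ppb / 10 = 46.9 ppb.
C_B = 0.265 ppm = 265 ppb.
C_mix = (C_A·V_A + C_B·V_B)/(V_A + V_B) = (46.9×851 + 265×896) / 1747 = 159 ppb = 0.159 ppm.

0.159 ppm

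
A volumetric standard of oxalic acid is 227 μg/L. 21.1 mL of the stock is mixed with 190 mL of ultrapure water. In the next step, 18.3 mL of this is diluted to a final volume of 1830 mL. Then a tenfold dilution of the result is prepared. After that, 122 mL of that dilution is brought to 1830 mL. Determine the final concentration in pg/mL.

1.51 pg/mL

Overall dilution factor = 10.00 × 100 × 10 × 15 = 1.50 × 10⁵.
227 μg/L / 1.50 × 10⁵ = 1.51 × 10⁻³ μg/L = 1.51 pg/mL.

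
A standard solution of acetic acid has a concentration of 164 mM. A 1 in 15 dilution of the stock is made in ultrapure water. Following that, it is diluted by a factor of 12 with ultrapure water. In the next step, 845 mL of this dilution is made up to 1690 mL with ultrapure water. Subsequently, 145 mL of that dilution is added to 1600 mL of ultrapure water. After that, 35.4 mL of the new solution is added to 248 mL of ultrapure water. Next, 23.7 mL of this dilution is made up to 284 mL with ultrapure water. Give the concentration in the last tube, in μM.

Overall dilution factor = 15 × 12 × 2 × 12.03 × 8.006 × 11.98 = 4.16 × 10⁵.
164 mM / 4.16 × 10⁵ = 3.95 × 10⁻⁴ mM = 0.395 μM.

0.395 μM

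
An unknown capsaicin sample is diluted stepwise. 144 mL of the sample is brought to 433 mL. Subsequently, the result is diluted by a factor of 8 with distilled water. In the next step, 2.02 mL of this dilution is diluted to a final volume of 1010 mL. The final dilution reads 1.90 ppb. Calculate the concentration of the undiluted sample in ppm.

Overall dilution factor = 3.007 × 8 × 500 = 1.20 × 10⁴.
Original = 1.90 ppb × 1.20 × 10⁴ = 2.29 × 10⁴ ppb = 22.9 ppm.

22.9 ppm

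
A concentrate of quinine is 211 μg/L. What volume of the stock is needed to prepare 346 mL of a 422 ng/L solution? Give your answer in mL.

0.692 mL

422 ng/L = 0.422 μg/L.
V₁ = C₂V₂/C₁ = 0.422 × 346 / 211 = 0.692 mL.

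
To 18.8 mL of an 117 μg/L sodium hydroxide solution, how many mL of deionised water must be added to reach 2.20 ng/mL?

2.20 ng/mL = 2.20 μg/L.
V₂ = C₁V₁/C₂ = 117 × 18.8 / 2.20 = 1000 mL.
Diluent to add = V₂ − V₁ = 1000 − 18.8 = 981 mL.

981 mL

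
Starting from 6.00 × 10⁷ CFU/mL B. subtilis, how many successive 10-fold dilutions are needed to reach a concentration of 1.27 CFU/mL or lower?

8

Need 10ⁿ ≥ 4.72 × 10⁷, so n ≥ log(4.72 × 10⁷)/log(10) = 7.67.
Minimum whole steps: n = 8.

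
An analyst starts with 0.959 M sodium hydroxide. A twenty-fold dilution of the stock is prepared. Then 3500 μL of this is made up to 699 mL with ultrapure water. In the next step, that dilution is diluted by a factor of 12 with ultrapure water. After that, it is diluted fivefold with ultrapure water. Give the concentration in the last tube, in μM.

Overall dilution factor = 20 × 199.7 × 12 × 5 = 2.40 × 10⁵.
0.959 M / 2.40 × 10⁵ = 4.00 × 10⁻⁶ M = 4.00 μM.

4.00 μM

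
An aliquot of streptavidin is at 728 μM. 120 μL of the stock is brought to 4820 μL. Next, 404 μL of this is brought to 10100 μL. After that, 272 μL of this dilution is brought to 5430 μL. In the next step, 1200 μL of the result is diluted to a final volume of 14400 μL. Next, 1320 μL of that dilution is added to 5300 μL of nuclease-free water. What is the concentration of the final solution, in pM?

Overall dilution factor = 40.17 × 25 × 19.96 × 12 × 5.015 = 1.21 × 10⁶.
728 μM / 1.21 × 10⁶ = 6.03 × 10⁻⁴ μM = 603 pM.

603 pM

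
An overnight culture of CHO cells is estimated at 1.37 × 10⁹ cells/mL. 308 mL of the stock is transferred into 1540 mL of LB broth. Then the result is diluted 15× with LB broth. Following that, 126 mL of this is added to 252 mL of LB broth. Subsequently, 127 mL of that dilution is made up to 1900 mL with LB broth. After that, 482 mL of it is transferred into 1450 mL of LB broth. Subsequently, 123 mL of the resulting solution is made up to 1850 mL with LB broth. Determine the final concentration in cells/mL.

Overall dilution factor = 6 × 15 × 3 × 14.96 × 4.008 × 15.04 = 2.44 × 10⁵.
1.37 × 10⁹ cells/mL / 2.44 × 10⁵ = 5630 cells/mL.

5630 cells/mL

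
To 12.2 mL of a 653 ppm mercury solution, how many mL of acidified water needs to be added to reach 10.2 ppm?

769 mL

V₂ = C₁V₁/C₂ = 653 × 12.2 / 10.2 = 781 mL.
Diluent to add = V₂ − V₁ = 781 − 12.2 = 769 mL.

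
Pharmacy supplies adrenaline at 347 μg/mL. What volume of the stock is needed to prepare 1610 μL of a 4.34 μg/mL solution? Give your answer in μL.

20.1 μL

V₁ = C₂V₂/C₁ = 4.34 × 1610 / 347 = 20.1 μL.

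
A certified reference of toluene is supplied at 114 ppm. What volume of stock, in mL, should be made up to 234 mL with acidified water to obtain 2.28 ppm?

V₁ = C₂V₂/C₁ = 2.28 × 234 / 114 = 4.68 mL.

4.68 mL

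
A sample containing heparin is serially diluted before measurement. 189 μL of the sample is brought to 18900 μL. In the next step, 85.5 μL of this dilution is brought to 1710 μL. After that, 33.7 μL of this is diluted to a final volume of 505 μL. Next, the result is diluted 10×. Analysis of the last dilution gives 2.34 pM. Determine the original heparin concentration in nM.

701 nM

Overall dilution factor = 100 × 20 × 14.99 × 10 = 3.00 × 10⁵.
Original = 2.34 pM × 3.00 × 10⁵ = 7.01 × 10⁵ pM = 701 nM.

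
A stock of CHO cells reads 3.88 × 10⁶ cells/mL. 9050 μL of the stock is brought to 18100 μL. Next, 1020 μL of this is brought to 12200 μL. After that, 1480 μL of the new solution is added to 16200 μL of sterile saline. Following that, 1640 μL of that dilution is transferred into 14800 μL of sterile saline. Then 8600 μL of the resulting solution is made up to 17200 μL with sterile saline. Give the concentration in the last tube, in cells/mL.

Overall dilution factor = 2 × 11.96 × 11.95 × 10.02 × 2 = 5729.
3.88 × 10⁶ cells/mL / 5729 = 677 cells/mL.

677 cells/mL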